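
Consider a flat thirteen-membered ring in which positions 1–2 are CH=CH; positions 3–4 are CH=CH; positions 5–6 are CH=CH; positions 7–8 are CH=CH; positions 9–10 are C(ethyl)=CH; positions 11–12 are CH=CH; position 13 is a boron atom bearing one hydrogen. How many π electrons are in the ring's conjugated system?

Every ring atom contributes a p orbital perpendicular to the ring (each doubly-bonded ring atom is sp² with one p-orbital electron; the boron has an empty p orbital), so the π system is cyclic and fully conjugated.
Tallying contributions gives 6 × 2 = 12 from the double-bond units + 0 from the BH atom = 12.

12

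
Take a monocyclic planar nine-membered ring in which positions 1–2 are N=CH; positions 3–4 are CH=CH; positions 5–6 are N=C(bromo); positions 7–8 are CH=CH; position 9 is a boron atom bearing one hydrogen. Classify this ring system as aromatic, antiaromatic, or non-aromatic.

Antiaromatic

Every ring atom contributes a p orbital perpendicular to the ring (each doubly-bonded ring atom is sp² with one p-orbital electron; each =N– nitrogen is pyridine-type (lone pair in the sp² plane, one electron in the p orbital); the boron has an empty p orbital), so the π system is cyclic and fully conjugated.
Counting π electrons: 4 × 2 = 8 from the double-bond units + 0 from the BH atom = 8.
A 4n π count (8, n = 2) in a planar conjugated ring means antiaromatic.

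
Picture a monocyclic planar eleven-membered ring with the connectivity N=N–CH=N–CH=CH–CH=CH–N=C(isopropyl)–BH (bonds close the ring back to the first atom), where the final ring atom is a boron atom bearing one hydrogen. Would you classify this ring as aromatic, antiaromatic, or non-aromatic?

The p orbitals form a continuous loop: the double-bond atoms are sp², each contributing one p electron; each sp² =N– keeps its lone pair in-plane and puts one electron into the π system; the boron has an empty p orbital. The ring is fully conjugated.
Counting π electrons: 5 × 2 = 10 from the double-bond units + 0 from the BH atom = 10.
That gives a 4n+2 count (10, n = 2).

Aromatic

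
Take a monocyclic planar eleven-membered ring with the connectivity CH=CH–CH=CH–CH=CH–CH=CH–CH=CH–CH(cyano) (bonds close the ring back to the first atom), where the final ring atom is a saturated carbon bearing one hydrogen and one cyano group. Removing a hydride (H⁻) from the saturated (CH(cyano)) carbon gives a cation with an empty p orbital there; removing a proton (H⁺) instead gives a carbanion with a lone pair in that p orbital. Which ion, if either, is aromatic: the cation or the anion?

The cation

Once that carbon is sp², every ring atom has a p orbital and both ions are fully conjugated.
Cation: 5 × 2 + 0 = 10 π electrons → 4(2)+2, aromatic.
Anion: 5 × 2 + 2 = 12 π electrons → 4(3), antiaromatic.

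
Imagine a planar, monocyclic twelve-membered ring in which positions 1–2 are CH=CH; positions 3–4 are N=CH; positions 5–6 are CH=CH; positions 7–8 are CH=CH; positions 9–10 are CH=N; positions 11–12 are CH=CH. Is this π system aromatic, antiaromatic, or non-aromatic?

Every ring atom contributes a p orbital perpendicular to the ring (each doubly-bonded ring atom is sp² with one p-orbital electron; each =N– nitrogen is pyridine-type (lone pair in the sp² plane, one electron in the p orbital)), so the π system is cyclic and fully conjugated.
Adding the contributions, 6 × 2 = 12 from the 6 double-bond units.
A 4n π count (12, n = 3) in a planar conjugated ring means antiaromatic.

Antiaromatic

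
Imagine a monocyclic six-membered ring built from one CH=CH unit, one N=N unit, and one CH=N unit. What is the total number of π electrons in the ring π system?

Every ring atom contributes a p orbital perpendicular to the ring (the double-bond atoms are sp², each contributing one p electron; the doubly-bonded nitrogens are pyridine-type — their lone pairs lie in the ring plane, leaving one electron in the p orbital), so the π system is cyclic and fully conjugated.
π-electron count: 3 × 2 = 6 from the 3 double-bond units.

6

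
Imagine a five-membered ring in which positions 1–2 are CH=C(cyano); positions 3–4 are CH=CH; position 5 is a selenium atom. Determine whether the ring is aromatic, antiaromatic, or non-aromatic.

All ring atoms are sp² and supply a p orbital to the ring (the double-bond atoms are sp², each contributing one p electron; the selenium donates one lone pair from its p orbital); the conjugation is uninterrupted.
Counting π electrons: 2 × 2 = 4 from the double-bond units + 2 from the Se atom = 6.
Since 6 = 4·1 + 2, the ring meets the 4n+2 criterion.

Aromatic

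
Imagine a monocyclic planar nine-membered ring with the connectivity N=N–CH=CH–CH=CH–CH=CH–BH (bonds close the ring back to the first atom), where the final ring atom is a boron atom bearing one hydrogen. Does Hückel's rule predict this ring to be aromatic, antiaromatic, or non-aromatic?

The p orbitals form a continuous loop: the double-bond atoms are sp², each contributing one p electron; the doubly-bonded nitrogens are pyridine-type — their lone pairs lie in the ring plane, leaving one electron in the p orbital; the boron has an empty p orbital. The ring is fully conjugated.
π-electron count: 4 × 2 = 8 from the double-bond units + 0 from the BH atom = 8.
With 8 = 4·2 π electrons, Hückel's rule classifies the planar ring as antiaromatic.

Antiaromatic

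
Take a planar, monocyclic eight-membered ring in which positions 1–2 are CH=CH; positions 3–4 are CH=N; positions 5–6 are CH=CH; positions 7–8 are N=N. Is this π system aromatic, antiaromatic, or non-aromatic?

Check conjugation: each doubly-bonded ring atom is sp² with one p-orbital electron; the doubly-bonded nitrogens are pyridine-type — their lone pairs lie in the ring plane, leaving one electron in the p orbital — every position has a p orbital, so the cyclic π system is continuous.
Counting π electrons: 4 × 2 = 8 from the 4 double-bond units.
A 4n π count (8, n = 2) in a planar conjugated ring means antiaromatic.

Antiaromatic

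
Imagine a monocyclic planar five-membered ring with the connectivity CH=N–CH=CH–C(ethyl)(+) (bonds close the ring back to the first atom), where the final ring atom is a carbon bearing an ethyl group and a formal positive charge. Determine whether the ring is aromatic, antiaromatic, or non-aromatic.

Check conjugation: the double-bond atoms are sp², each contributing one p electron; each sp² =N– keeps its lone pair in-plane and puts one electron into the π system; the carbocation has an empty p orbital — every position has a p orbital, so the cyclic π system is continuous.
Adding the contributions, 2 × 2 = 4 from the double-bond units + 0 from the C(ethyl)(+) atom = 4.
A 4n π count (4, n = 1) in a planar conjugated ring means antiaromatic.

Antiaromatic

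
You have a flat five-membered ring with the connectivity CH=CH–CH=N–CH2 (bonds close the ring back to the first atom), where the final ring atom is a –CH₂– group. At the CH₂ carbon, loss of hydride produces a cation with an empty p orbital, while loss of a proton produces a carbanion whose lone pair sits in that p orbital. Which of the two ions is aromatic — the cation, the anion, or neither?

In either ion the ring is fully conjugated: every atom, including the new sp² carbon, supplies a p orbital.
Cation: 2 × 2 + 0 = 4 π electrons → 4(1), antiaromatic.
Anion: 2 × 2 + 2 = 6 π electrons → 4(1)+2, aromatic.

The anion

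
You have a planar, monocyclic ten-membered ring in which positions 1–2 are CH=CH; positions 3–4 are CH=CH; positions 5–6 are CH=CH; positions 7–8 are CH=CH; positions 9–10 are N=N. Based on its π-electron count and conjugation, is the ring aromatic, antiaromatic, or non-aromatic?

Aromatic

All ring atoms are sp² and supply a p orbital to the ring (every atom in a ring double bond is sp² and brings one electron to the p orbital; each sp² =N– keeps its lone pair in-plane and puts one electron into the π system); the conjugation is uninterrupted.
Tallying contributions gives 5 × 2 = 10 from the 5 double-bond units.
Since 10 = 4·2 + 2, the ring meets the 4n+2 criterion.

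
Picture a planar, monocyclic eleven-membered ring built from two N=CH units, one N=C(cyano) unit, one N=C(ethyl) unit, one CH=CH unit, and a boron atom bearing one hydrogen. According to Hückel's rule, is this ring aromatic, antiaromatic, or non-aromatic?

Aromatic

The p orbitals form a continuous loop: every atom in a ring double bond is sp² and brings one electron to the p orbital; the doubly-bonded nitrogens are pyridine-type — their lone pairs lie in the ring plane, leaving one electron in the p orbital; the boron has an empty p orbital. The ring is fully conjugated.
Adding the contributions, 5 × 2 = 10 from the double-bond units + 0 from the BH atom = 10.
That gives a 4n+2 count (10, n = 2).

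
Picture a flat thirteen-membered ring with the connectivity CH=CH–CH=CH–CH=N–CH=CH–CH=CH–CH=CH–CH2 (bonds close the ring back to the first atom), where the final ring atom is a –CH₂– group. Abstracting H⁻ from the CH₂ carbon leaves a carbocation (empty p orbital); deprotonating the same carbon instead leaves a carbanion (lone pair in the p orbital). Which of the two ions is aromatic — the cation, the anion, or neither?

Both ions have a continuous loop of p orbitals — each ring atom is sp².
Cation: 6 × 2 + 0 = 12 π electrons → 4(3), antiaromatic.
Anion: 6 × 2 + 2 = 14 π electrons → 4(3)+2, aromatic.

The anion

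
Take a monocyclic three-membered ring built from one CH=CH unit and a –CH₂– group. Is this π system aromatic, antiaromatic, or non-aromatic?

Non-aromatic

At the CH2 position, the tetrahedral CH₂ carbon is sp³ and has no p orbital in the ring π system; the ring's p-orbital overlap is broken there.
A ring that is not fully conjugated cannot be aromatic or antiaromatic regardless of its π-electron count.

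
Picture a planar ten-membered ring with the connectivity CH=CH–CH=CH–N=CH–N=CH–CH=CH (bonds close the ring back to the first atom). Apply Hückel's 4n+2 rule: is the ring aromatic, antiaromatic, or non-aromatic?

The p orbitals form a continuous loop: the double-bond atoms are sp², each contributing one p electron; the doubly-bonded nitrogens are pyridine-type — their lone pairs lie in the ring plane, leaving one electron in the p orbital. The ring is fully conjugated.
Tallying contributions gives 5 × 2 = 10 from the 5 double-bond units.
10 = 4(2) + 2, which satisfies Hückel's 4n+2 rule.

Aromatic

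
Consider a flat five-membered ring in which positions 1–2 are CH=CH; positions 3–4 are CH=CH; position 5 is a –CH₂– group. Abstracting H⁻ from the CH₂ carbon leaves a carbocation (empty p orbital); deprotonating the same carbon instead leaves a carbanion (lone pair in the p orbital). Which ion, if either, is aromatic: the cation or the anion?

In both ions every ring atom is sp² and contributes a p orbital, so both rings are fully conjugated.
Cation: 2 × 2 + 0 = 4 π electrons → 4(1), antiaromatic.
Anion: 2 × 2 + 2 = 6 π electrons → 4(1)+2, aromatic.

The anion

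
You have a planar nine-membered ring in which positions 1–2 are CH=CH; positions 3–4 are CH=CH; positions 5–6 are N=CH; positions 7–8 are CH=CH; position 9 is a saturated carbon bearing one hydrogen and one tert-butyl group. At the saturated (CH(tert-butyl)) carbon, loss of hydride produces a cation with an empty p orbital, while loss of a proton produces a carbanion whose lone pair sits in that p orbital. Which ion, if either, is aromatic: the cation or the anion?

Once that carbon is sp², every ring atom has a p orbital and both ions are fully conjugated.
Cation: 4 × 2 + 0 = 8 π electrons → 4(2), antiaromatic.
Anion: 4 × 2 + 2 = 10 π electrons → 4(2)+2, aromatic.

The anion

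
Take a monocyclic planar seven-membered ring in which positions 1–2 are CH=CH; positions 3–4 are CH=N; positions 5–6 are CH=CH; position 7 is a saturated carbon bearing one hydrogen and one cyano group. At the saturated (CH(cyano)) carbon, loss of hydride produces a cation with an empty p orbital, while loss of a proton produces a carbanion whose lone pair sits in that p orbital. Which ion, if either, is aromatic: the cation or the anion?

Both ions have a continuous loop of p orbitals — each ring atom is sp².
Cation: 3 × 2 + 0 = 6 π electrons → 4(1)+2, aromatic.
Anion: 3 × 2 + 2 = 8 π electrons → 4(2), antiaromatic.

The cation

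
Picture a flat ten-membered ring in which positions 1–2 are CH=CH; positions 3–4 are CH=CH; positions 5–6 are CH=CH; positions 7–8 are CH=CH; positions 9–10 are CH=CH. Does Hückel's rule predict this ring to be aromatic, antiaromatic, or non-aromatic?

Check conjugation: the double-bond atoms are sp², each contributing one p electron — every position has a p orbital, so the cyclic π system is continuous.
Tallying contributions gives 5 × 2 = 10 from the 5 double-bond units.
That gives a 4n+2 count (10, n = 2).

Aromatic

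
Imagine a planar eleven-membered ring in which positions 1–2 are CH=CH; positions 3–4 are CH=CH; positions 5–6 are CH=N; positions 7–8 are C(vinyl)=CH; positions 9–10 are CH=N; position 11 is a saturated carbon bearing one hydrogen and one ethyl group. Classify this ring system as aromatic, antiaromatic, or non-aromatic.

The CH(ethyl) position has four σ bonds — that saturated carbon is sp³ and has no p orbital in the ring π system — so the cyclic conjugation is interrupted.
A ring that is not fully conjugated cannot be aromatic or antiaromatic regardless of its π-electron count.

Non-aromatic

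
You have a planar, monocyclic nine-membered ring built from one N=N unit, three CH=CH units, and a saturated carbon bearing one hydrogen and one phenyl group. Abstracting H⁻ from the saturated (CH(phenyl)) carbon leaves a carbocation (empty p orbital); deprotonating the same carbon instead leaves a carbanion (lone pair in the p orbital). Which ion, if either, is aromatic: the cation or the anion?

Once that carbon is sp², every ring atom has a p orbital and both ions are fully conjugated.
Cation: 4 × 2 + 0 = 8 π electrons → 4(2), antiaromatic.
Anion: 4 × 2 + 2 = 10 π electrons → 4(2)+2, aromatic.

The anion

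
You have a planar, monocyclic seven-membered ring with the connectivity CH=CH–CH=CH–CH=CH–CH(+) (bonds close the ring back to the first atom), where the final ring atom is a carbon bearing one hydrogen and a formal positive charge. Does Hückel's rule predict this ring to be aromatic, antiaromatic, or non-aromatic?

Aromatic

The p orbitals form a continuous loop: each doubly-bonded ring atom is sp² with one p-orbital electron; the carbocation has an empty p orbital. The ring is fully conjugated.
Tallying contributions gives 3 × 2 = 6 from the double-bond units + 0 from the CH(+) atom = 6.
With 6 π electrons (n = 1), the Hückel 4n+2 condition holds.
(This ring is the tropylium cation.)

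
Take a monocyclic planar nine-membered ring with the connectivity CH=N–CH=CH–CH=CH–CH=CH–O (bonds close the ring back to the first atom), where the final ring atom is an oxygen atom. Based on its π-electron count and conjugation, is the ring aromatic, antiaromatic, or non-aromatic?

All ring atoms are sp² and supply a p orbital to the ring (the double-bond atoms are sp², each contributing one p electron; each =N– nitrogen is pyridine-type (lone pair in the sp² plane, one electron in the p orbital); the oxygen donates one lone pair from its p orbital); the conjugation is uninterrupted.
Adding the contributions, 4 × 2 = 8 from the double-bond units + 2 from the O atom = 10.
That gives a 4n+2 count (10, n = 2).

Aromatic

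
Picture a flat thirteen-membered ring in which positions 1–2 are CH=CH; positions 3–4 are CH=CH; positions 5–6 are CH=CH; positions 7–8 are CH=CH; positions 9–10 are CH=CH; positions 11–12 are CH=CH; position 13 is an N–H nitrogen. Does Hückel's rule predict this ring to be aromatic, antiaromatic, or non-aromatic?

Every ring atom contributes a p orbital perpendicular to the ring (every atom in a ring double bond is sp² and brings one electron to the p orbital; the pyrrole-type nitrogen donates its lone pair from the p orbital), so the π system is cyclic and fully conjugated.
Tallying contributions gives 6 × 2 = 12 from the double-bond units + 2 from the NH atom = 14.
14 = 4(3) + 2, which satisfies Hückel's 4n+2 rule.

Aromatic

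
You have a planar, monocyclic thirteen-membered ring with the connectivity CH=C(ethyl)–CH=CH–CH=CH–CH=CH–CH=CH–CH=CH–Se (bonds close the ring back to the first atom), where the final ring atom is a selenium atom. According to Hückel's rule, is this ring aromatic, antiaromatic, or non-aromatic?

Every ring atom contributes a p orbital perpendicular to the ring (the double-bond atoms are sp², each contributing one p electron; the selenium donates one lone pair from its p orbital), so the π system is cyclic and fully conjugated.
Counting π electrons: 6 × 2 = 12 from the double-bond units + 2 from the Se atom = 14.
14 = 4(3) + 2, which satisfies Hückel's 4n+2 rule.

Aromatic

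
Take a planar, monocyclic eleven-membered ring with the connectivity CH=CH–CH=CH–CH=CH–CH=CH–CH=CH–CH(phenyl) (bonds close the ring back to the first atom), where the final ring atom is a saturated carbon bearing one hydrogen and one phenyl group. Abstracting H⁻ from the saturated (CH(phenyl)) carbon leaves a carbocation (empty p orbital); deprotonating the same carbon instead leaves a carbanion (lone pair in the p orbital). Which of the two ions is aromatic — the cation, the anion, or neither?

In both ions every ring atom is sp² and contributes a p orbital, so both rings are fully conjugated.
Cation: 5 × 2 + 0 = 10 π electrons → 4(2)+2, aromatic.
Anion: 5 × 2 + 2 = 12 π electrons → 4(3), antiaromatic.

The cation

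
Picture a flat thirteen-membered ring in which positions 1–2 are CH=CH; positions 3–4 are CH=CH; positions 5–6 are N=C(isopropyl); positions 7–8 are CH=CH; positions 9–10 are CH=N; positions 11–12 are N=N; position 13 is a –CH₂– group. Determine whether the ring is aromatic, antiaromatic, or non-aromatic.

Non-aromatic

At the CH2 position, the tetrahedral CH₂ carbon is sp³ and has no p orbital in the ring π system; the ring's p-orbital overlap is broken there.
Broken conjugation rules out both aromaticity and antiaromaticity.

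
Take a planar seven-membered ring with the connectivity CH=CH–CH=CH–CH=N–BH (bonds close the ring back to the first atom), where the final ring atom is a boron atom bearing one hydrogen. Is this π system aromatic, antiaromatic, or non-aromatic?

Check conjugation: every atom in a ring double bond is sp² and brings one electron to the p orbital; each =N– nitrogen is pyridine-type (lone pair in the sp² plane, one electron in the p orbital); the boron has an empty p orbital — every position has a p orbital, so the cyclic π system is continuous.
Tallying contributions gives 3 × 2 = 6 from the double-bond units + 0 from the BH atom = 6.
6 = 4(1) + 2, which satisfies Hückel's 4n+2 rule.

Aromatic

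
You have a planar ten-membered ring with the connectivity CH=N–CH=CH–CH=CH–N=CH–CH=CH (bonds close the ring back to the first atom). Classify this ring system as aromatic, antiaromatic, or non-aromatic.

Aromatic

Every ring atom contributes a p orbital perpendicular to the ring (each doubly-bonded ring atom is sp² with one p-orbital electron; the doubly-bonded nitrogens are pyridine-type — their lone pairs lie in the ring plane, leaving one electron in the p orbital), so the π system is cyclic and fully conjugated.
Tallying contributions gives 5 × 2 = 10 from the 5 double-bond units.
10 = 4(2) + 2, which satisfies Hückel's 4n+2 rule.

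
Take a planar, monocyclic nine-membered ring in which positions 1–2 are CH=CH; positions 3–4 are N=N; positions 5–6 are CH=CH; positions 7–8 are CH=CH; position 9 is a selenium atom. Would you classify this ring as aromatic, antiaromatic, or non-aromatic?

Check conjugation: every atom in a ring double bond is sp² and brings one electron to the p orbital; each =N– nitrogen is pyridine-type (lone pair in the sp² plane, one electron in the p orbital); the selenium donates one lone pair from its p orbital — every position has a p orbital, so the cyclic π system is continuous.
Counting π electrons: 4 × 2 = 8 from the double-bond units + 2 from the Se atom = 10.
That gives a 4n+2 count (10, n = 2).

Aromatic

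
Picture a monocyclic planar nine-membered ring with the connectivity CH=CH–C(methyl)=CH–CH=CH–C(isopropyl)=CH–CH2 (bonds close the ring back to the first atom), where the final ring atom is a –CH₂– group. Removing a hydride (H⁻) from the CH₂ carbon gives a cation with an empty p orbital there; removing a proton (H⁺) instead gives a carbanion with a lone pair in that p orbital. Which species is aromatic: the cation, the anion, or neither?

In both ions every ring atom is sp² and contributes a p orbital, so both rings are fully conjugated.
Cation: 4 × 2 + 0 = 8 π electrons → 4(2), antiaromatic.
Anion: 4 × 2 + 2 = 10 π electrons → 4(2)+2, aromatic.

The anion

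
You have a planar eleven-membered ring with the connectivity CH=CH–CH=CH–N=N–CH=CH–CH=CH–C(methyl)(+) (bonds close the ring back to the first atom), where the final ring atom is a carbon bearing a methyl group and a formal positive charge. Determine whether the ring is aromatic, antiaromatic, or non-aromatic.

Every ring atom contributes a p orbital perpendicular to the ring (the double-bond atoms are sp², each contributing one p electron; each sp² =N– keeps its lone pair in-plane and puts one electron into the π system; the carbocation has an empty p orbital), so the π system is cyclic and fully conjugated.
Adding the contributions, 5 × 2 = 10 from the double-bond units + 0 from the C(methyl)(+) atom = 10.
With 10 π electrons (n = 2), the Hückel 4n+2 condition holds.

Aromatic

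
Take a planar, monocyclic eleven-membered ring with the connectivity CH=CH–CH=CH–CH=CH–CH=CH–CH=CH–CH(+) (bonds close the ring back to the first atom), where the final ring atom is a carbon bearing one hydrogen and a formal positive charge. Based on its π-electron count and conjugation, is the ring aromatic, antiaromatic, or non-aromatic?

Aromatic

Every ring atom contributes a p orbital perpendicular to the ring (the double-bond atoms are sp², each contributing one p electron; the carbocation has an empty p orbital), so the π system is cyclic and fully conjugated.
Tallying contributions gives 5 × 2 = 10 from the double-bond units + 0 from the CH(+) atom = 10.
Since 10 = 4·2 + 2, the ring meets the 4n+2 criterion.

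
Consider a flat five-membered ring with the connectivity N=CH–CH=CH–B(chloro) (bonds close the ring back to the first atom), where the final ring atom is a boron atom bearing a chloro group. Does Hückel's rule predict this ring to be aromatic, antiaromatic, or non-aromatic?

Antiaromatic

Every ring atom contributes a p orbital perpendicular to the ring (each doubly-bonded ring atom is sp² with one p-orbital electron; the doubly-bonded nitrogens are pyridine-type — their lone pairs lie in the ring plane, leaving one electron in the p orbital; the boron has an empty p orbital), so the π system is cyclic and fully conjugated.
Counting π electrons: 2 × 2 = 4 from the double-bond units + 0 from the B(chloro) atom = 4.
A 4n π count (4, n = 1) in a planar conjugated ring means antiaromatic.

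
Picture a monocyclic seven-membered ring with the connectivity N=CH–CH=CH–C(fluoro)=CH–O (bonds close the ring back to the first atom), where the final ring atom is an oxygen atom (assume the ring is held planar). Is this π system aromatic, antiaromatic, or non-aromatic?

Antiaromatic

Check conjugation: the double-bond atoms are sp², each contributing one p electron; the doubly-bonded nitrogens are pyridine-type — their lone pairs lie in the ring plane, leaving one electron in the p orbital; the oxygen donates one lone pair from its p orbital — every position has a p orbital, so the cyclic π system is continuous.
Tallying contributions gives 3 × 2 = 6 from the double-bond units + 2 from the O atom = 8.
8 is a 4n count (n = 2), so the planar conjugated ring is antiaromatic.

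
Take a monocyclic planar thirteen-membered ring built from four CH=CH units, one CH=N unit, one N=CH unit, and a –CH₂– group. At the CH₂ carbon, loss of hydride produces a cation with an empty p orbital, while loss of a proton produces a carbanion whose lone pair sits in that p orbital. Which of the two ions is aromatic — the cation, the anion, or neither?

Once that carbon is sp², every ring atom has a p orbital and both ions are fully conjugated.
Cation: 6 × 2 + 0 = 12 π electrons → 4(3), antiaromatic.
Anion: 6 × 2 + 2 = 14 π electrons → 4(3)+2, aromatic.

The anion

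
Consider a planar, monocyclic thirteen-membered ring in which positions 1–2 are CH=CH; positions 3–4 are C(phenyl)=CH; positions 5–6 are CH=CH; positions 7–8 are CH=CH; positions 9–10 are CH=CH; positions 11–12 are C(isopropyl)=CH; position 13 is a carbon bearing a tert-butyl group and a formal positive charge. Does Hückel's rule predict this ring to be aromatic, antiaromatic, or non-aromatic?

Check conjugation: the double-bond atoms are sp², each contributing one p electron; the carbocation has an empty p orbital — every position has a p orbital, so the cyclic π system is continuous.
Tallying contributions gives 6 × 2 = 12 from the double-bond units + 0 from the C(tert-butyl)(+) atom = 12.
A 4n π count (12, n = 3) in a planar conjugated ring means antiaromatic.

Antiaromatic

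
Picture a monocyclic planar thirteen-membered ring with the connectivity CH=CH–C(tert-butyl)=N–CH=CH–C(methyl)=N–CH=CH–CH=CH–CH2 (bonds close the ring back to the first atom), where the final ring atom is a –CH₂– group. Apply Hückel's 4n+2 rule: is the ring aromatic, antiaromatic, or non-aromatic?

Non-aromatic

The CH2 carbon is saturated: the tetrahedral CH₂ carbon is sp³ and has no p orbital in the ring π system. Conjugation is not continuous around the ring.
Hückel's rule only applies to fully conjugated rings, so this one is simply non-aromatic.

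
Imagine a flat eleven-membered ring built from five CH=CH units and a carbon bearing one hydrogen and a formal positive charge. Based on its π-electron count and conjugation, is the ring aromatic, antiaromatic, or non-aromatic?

Every ring atom contributes a p orbital perpendicular to the ring (the double-bond atoms are sp², each contributing one p electron; the carbocation has an empty p orbital), so the π system is cyclic and fully conjugated.
Counting π electrons: 5 × 2 = 10 from the double-bond units + 0 from the CH(+) atom = 10.
10 = 4(2) + 2, which satisfies Hückel's 4n+2 rule.

Aromatic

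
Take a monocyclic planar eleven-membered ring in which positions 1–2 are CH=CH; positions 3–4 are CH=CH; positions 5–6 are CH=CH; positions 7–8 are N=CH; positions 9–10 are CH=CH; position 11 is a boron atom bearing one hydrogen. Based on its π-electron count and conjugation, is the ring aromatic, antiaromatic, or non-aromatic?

All ring atoms are sp² and supply a p orbital to the ring (the double-bond atoms are sp², each contributing one p electron; each sp² =N– keeps its lone pair in-plane and puts one electron into the π system; the boron has an empty p orbital); the conjugation is uninterrupted.
Adding the contributions, 5 × 2 = 10 from the double-bond units + 0 from the BH atom = 10.
That gives a 4n+2 count (10, n = 2).

Aromatic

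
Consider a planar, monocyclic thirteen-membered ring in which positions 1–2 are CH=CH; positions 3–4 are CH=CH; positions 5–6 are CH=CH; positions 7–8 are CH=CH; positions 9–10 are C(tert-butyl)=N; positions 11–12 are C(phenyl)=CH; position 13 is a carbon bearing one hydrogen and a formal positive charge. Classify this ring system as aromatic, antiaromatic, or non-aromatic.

Check conjugation: each doubly-bonded ring atom is sp² with one p-orbital electron; each sp² =N– keeps its lone pair in-plane and puts one electron into the π system; the carbocation has an empty p orbital — every position has a p orbital, so the cyclic π system is continuous.
π-electron count: 6 × 2 = 12 from the double-bond units + 0 from the CH(+) atom = 12.
With 12 = 4·3 π electrons, Hückel's rule classifies the planar ring as antiaromatic.

Antiaromatic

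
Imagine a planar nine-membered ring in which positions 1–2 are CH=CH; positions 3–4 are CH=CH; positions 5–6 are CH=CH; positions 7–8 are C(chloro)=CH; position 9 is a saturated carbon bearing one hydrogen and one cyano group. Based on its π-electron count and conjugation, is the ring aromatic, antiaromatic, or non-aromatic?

Non-aromatic

The CH(cyano) position has four σ bonds — that saturated carbon is sp³ and has no p orbital in the ring π system — so the cyclic conjugation is interrupted.
Hückel's rule only applies to fully conjugated rings, so this one is simply non-aromatic.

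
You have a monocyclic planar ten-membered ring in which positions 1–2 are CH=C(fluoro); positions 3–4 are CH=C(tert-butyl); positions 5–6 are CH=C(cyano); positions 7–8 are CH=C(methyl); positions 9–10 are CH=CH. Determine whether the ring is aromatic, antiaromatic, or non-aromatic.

All ring atoms are sp² and supply a p orbital to the ring (the double-bond atoms are sp², each contributing one p electron); the conjugation is uninterrupted.
Counting π electrons: 5 × 2 = 10 from the 5 double-bond units.
10 = 4(2) + 2, which satisfies Hückel's 4n+2 rule.

Aromatic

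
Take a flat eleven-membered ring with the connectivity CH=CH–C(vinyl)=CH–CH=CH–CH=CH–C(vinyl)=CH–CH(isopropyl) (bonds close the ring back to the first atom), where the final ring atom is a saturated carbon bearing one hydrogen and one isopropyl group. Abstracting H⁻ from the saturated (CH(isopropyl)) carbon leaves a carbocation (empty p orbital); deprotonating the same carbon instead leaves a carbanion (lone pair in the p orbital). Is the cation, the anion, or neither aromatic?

In either ion the ring is fully conjugated: every atom, including the new sp² carbon, supplies a p orbital.
Cation: 5 × 2 + 0 = 10 π electrons → 4(2)+2, aromatic.
Anion: 5 × 2 + 2 = 12 π electrons → 4(3), antiaromatic.

The cation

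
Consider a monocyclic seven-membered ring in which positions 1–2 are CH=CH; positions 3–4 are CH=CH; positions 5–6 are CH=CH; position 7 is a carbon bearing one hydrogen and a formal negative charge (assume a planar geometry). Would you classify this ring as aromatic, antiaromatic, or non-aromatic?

The p orbitals form a continuous loop: each doubly-bonded ring atom is sp² with one p-orbital electron; the carbanion's lone pair occupies the p orbital. The ring is fully conjugated.
π-electron count: 3 × 2 = 6 from the double-bond units + 2 from the CH(-) atom = 8.
8 is a 4n count (n = 2), so the planar conjugated ring is antiaromatic.
(This ring is the cycloheptatrienyl anion.)

Antiaromatic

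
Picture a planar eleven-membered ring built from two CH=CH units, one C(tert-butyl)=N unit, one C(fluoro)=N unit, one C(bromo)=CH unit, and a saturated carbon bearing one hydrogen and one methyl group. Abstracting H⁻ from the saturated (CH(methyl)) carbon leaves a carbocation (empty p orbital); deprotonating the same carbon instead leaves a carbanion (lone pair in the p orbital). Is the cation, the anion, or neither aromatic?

The cation

In either ion the ring is fully conjugated: every atom, including the new sp² carbon, supplies a p orbital.
Cation: 5 × 2 + 0 = 10 π electrons → 4(2)+2, aromatic.
Anion: 5 × 2 + 2 = 12 π electrons → 4(3), antiaromatic.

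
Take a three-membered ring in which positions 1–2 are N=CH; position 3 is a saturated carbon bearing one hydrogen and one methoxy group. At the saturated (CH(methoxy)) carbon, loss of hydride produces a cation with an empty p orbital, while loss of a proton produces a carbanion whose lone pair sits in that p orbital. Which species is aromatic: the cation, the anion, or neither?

The cation

Both ions have a continuous loop of p orbitals — each ring atom is sp².
Cation: 1 × 2 + 0 = 2 π electrons → 4(0)+2, aromatic.
Anion: 1 × 2 + 2 = 4 π electrons → 4(1), antiaromatic.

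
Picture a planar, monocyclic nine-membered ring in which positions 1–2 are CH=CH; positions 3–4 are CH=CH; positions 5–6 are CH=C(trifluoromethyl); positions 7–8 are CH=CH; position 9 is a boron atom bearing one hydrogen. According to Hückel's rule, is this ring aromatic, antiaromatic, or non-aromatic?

Antiaromatic

Check conjugation: each doubly-bonded ring atom is sp² with one p-orbital electron; the boron has an empty p orbital — every position has a p orbital, so the cyclic π system is continuous.
Counting π electrons: 4 × 2 = 8 from the double-bond units + 0 from the BH atom = 8.
With 8 = 4·2 π electrons, Hückel's rule classifies the planar ring as antiaromatic.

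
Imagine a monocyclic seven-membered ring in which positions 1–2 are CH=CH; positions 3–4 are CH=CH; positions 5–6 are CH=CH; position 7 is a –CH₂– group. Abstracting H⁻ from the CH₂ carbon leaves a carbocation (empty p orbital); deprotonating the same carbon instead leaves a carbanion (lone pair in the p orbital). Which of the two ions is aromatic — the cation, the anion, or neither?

The cation

In both ions every ring atom is sp² and contributes a p orbital, so both rings are fully conjugated.
Cation: 3 × 2 + 0 = 6 π electrons → 4(1)+2, aromatic.
Anion: 3 × 2 + 2 = 8 π electrons → 4(2), antiaromatic.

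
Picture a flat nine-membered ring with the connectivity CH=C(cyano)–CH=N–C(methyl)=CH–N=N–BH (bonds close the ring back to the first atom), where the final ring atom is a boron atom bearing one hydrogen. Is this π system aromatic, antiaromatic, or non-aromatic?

All ring atoms are sp² and supply a p orbital to the ring (every atom in a ring double bond is sp² and brings one electron to the p orbital; the doubly-bonded nitrogens are pyridine-type — their lone pairs lie in the ring plane, leaving one electron in the p orbital; the boron has an empty p orbital); the conjugation is uninterrupted.
Counting π electrons: 4 × 2 = 8 from the double-bond units + 0 from the BH atom = 8.
With 8 = 4·2 π electrons, Hückel's rule classifies the planar ring as antiaromatic.

Antiaromatic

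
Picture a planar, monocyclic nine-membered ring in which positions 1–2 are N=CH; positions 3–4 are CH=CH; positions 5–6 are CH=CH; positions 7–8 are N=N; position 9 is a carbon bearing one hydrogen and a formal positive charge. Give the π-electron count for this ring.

8

Check conjugation: each doubly-bonded ring atom is sp² with one p-orbital electron; each sp² =N– keeps its lone pair in-plane and puts one electron into the π system; the carbocation has an empty p orbital — every position has a p orbital, so the cyclic π system is continuous.
Tallying contributions gives 4 × 2 = 8 from the double-bond units + 0 from the CH(+) atom = 8.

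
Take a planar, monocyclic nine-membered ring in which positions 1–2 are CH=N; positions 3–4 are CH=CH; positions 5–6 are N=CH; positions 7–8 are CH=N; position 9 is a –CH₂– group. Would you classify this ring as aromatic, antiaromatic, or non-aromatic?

The CH2 carbon is saturated: the tetrahedral CH₂ carbon is sp³ and has no p orbital in the ring π system. Conjugation is not continuous around the ring.
Without a continuous loop of overlapping p orbitals the Hückel electron count never comes into play.

Non-aromatic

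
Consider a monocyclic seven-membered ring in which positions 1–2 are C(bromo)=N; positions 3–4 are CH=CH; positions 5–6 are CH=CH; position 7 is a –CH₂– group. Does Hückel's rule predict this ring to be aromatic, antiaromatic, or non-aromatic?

At the CH2 position, the tetrahedral CH₂ carbon is sp³ and has no p orbital in the ring π system; the ring's p-orbital overlap is broken there.
Without a continuous loop of overlapping p orbitals the Hückel electron count never comes into play.

Non-aromatic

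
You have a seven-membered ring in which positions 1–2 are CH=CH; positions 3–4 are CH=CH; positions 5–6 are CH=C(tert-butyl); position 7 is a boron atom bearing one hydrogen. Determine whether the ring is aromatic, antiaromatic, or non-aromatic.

The p orbitals form a continuous loop: every atom in a ring double bond is sp² and brings one electron to the p orbital; the boron has an empty p orbital. The ring is fully conjugated.
Counting π electrons: 3 × 2 = 6 from the double-bond units + 0 from the BH atom = 6.
Since 6 = 4·1 + 2, the ring meets the 4n+2 criterion.

Aromatic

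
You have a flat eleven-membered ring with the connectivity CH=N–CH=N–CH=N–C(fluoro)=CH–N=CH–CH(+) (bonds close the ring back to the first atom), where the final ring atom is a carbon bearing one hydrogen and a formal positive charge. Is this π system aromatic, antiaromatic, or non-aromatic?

All ring atoms are sp² and supply a p orbital to the ring (every atom in a ring double bond is sp² and brings one electron to the p orbital; the doubly-bonded nitrogens are pyridine-type — their lone pairs lie in the ring plane, leaving one electron in the p orbital; the carbocation has an empty p orbital); the conjugation is uninterrupted.
Adding the contributions, 5 × 2 = 10 from the double-bond units + 0 from the CH(+) atom = 10.
With 10 π electrons (n = 2), the Hückel 4n+2 condition holds.

Aromatic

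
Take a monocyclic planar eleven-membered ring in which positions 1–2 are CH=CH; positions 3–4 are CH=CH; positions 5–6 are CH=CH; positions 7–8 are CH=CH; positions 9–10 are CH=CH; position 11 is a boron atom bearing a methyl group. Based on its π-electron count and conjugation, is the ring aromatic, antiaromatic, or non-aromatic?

Aromatic

All ring atoms are sp² and supply a p orbital to the ring (the double-bond atoms are sp², each contributing one p electron; the boron has an empty p orbital); the conjugation is uninterrupted.
Counting π electrons: 5 × 2 = 10 from the double-bond units + 0 from the B(methyl) atom = 10.
Since 10 = 4·2 + 2, the ring meets the 4n+2 criterion.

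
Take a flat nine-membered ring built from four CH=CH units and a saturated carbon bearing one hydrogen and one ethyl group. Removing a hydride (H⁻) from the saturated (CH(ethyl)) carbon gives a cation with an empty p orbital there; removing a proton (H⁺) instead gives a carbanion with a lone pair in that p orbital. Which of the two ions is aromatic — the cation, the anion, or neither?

The anion

Both ions have a continuous loop of p orbitals — each ring atom is sp².
Cation: 4 × 2 + 0 = 8 π electrons → 4(2), antiaromatic.
Anion: 4 × 2 + 2 = 10 π electrons → 4(2)+2, aromatic.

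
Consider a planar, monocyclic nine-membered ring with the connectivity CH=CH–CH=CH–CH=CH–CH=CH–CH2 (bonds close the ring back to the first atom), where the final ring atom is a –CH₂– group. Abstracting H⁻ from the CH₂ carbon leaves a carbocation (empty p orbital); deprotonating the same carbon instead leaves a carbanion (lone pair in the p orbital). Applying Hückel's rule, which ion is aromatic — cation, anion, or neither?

In either ion the ring is fully conjugated: every atom, including the new sp² carbon, supplies a p orbital.
Cation: 4 × 2 + 0 = 8 π electrons → 4(2), antiaromatic.
Anion: 4 × 2 + 2 = 10 π electrons → 4(2)+2, aromatic.

The anion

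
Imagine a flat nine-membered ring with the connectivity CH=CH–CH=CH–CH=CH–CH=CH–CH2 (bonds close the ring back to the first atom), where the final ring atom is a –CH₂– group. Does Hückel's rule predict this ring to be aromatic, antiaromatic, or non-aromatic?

Because the tetrahedral CH₂ carbon is sp³ and has no p orbital in the ring π system at the CH2 position, the π system cannot extend all the way around the ring.
A ring that is not fully conjugated cannot be aromatic or antiaromatic regardless of its π-electron count.

Non-aromatic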